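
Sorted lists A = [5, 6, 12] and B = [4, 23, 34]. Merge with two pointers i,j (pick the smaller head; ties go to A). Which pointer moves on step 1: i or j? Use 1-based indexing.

[i=1,j=1] A[i]=5>B[j]=4 take 4 → j++

j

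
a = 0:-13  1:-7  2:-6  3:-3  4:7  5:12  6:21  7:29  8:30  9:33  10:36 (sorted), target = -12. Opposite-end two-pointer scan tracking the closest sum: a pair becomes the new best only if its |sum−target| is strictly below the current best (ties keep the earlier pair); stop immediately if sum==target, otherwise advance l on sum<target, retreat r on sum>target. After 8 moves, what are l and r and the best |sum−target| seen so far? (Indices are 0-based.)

l=1, r=3, best |Δ|=4

l=0 r=10: -13+36=23 d=35 *, r--
l=0 r=9: -13+33=20 d=32 *, r--
l=0 r=8: -13+30=17 d=29 *, r--
l=0 r=7: -13+29=16 d=28 *, r--
l=0 r=6: -13+21=8 d=20 *, r--
l=0 r=5: -13+12=-1 d=11 *, r--
l=0 r=4: -13+7=-6 d=6 *, r--
l=0 r=3: -13+-3=-16 d=4 *, l++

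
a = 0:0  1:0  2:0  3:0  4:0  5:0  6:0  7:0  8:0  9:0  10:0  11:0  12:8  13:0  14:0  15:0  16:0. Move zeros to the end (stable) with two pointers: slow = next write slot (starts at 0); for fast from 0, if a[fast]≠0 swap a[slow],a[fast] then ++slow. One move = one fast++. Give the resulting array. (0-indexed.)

[8, 0, 0, 0, 0, 0, 0, 0, 0, 0, 0, 0, 0, 0, 0, 0, 0]

(s=0,f=0) a[fast]=0 → fast++
(s=0,f=1) a[fast]=0 → fast++
(s=0,f=2) a[fast]=0 → fast++
(s=0,f=3) a[fast]=0 → fast++
(s=0,f=4) a[fast]=0 → fast++
(s=0,f=5) a[fast]=0 → fast++
(s=0,f=6) a[fast]=0 → fast++
(s=0,f=7) a[fast]=0 → fast++
(s=0,f=8) a[fast]=0 → fast++
(s=0,f=9) a[fast]=0 → fast++
(s=0,f=10) a[fast]=0 → fast++
(s=0,f=11) a[fast]=0 → fast++
(s=0,f=12) a[fast]=8≠0 swap→a[0]=8 → slow++,fast++
(s=1,f=13) a[fast]=0 → fast++
(s=1,f=14) a[fast]=0 → fast++
(s=1,f=15) a[fast]=0 → fast++
(s=1,f=16) a[fast]=0 → fast++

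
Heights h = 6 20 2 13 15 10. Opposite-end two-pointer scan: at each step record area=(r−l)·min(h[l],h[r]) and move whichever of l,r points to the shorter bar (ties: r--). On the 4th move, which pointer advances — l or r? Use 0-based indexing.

[0,5] min(6,10)*5=30 best=30 * → l++
[1,5] min(20,10)*4=40 best=40 * → r--
[1,4] min(20,15)*3=45 best=45 * → r--
[1,3] min(20,13)*2=26 best=45 → r--

r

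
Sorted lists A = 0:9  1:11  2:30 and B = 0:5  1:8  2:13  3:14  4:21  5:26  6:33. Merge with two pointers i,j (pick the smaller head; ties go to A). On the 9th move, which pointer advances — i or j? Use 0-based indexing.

[i=0,j=0] A[i]=9>B[j]=5 take 5 → j++
[i=0,j=1] A[i]=9>B[j]=8 take 8 → j++
[i=0,j=2] A[i]=9<=B[j]=13 take 9 → i++
[i=1,j=2] A[i]=11<=B[j]=13 take 11 → i++
[i=2,j=2] A[i]=30>B[j]=13 take 13 → j++
[i=2,j=3] A[i]=30>B[j]=14 take 14 → j++
[i=2,j=4] A[i]=30>B[j]=21 take 21 → j++
[i=2,j=5] A[i]=30>B[j]=26 take 26 → j++
[i=2,j=6] A[i]=30<=B[j]=33 take 30 → i++

i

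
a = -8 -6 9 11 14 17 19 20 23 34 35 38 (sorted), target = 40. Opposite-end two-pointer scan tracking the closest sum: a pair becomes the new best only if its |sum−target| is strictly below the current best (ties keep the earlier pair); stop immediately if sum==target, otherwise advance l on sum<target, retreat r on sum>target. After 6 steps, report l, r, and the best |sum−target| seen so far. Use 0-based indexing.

l=0 r=11: -8+38=30 d=10 *, l++
l=1 r=11: -6+38=32 d=8 *, l++
l=2 r=11: 9+38=47 d=7 *, r--
l=2 r=10: 9+35=44 d=4 *, r--
l=2 r=9: 9+34=43 d=3 *, r--
l=2 r=8: 9+23=32 d=8, l++

l=3, r=8, best |Δ|=3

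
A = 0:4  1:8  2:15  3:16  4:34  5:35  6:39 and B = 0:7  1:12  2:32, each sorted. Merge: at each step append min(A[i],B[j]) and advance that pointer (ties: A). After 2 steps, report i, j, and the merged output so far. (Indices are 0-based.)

[i=0,j=0] A[i]=4<=B[j]=7 take 4 → i++
[i=1,j=0] A[i]=8>B[j]=7 take 7 → j++

i=1, j=1, merged so far=[4, 7]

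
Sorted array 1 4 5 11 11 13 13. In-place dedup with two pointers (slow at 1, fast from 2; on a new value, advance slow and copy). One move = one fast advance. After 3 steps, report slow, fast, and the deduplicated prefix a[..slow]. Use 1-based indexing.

slow=1 fast=2: a[fast]=4≠a[slow]=1 write a[2]=4, slow++,fast++
slow=2 fast=3: a[fast]=5≠a[slow]=4 write a[3]=5, slow++,fast++
slow=3 fast=4: a[fast]=11≠a[slow]=5 write a[4]=11, slow++,fast++

slow=4, fast=5, prefix=[1, 4, 5, 11]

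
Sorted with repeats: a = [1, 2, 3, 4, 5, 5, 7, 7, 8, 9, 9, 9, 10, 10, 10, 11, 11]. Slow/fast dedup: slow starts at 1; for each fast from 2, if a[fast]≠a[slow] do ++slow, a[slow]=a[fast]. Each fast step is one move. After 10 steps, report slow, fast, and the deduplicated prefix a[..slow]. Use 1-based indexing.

slow=8, fast=12, prefix=[1, 2, 3, 4, 5, 7, 8, 9]

slow=1 fast=2: a[fast]=2≠a[slow]=1 write a[2]=2, slow++,fast++
slow=2 fast=3: a[fast]=3≠a[slow]=2 write a[3]=3, slow++,fast++
slow=3 fast=4: a[fast]=4≠a[slow]=3 write a[4]=4, slow++,fast++
slow=4 fast=5: a[fast]=5≠a[slow]=4 write a[5]=5, slow++,fast++
slow=5 fast=6: a[fast]=5=a[slow] dup, fast++
slow=5 fast=7: a[fast]=7≠a[slow]=5 write a[6]=7, slow++,fast++
slow=6 fast=8: a[fast]=7=a[slow] dup, fast++
slow=6 fast=9: a[fast]=8≠a[slow]=7 write a[7]=8, slow++,fast++
slow=7 fast=10: a[fast]=9≠a[slow]=8 write a[8]=9, slow++,fast++
slow=8 fast=11: a[fast]=9=a[slow] dup, fast++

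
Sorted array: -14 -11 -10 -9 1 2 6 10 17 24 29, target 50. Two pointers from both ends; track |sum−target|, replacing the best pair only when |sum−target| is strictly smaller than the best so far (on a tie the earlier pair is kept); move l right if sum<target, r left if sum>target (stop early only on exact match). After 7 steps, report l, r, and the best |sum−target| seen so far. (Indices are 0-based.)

[0,10] -14+29=15 d=35 * → l++
[1,10] -11+29=18 d=32 * → l++
[2,10] -10+29=19 d=31 * → l++
[3,10] -9+29=20 d=30 * → l++
[4,10] 1+29=30 d=20 * → l++
[5,10] 2+29=31 d=19 * → l++
[6,10] 6+29=35 d=15 * → l++

l=7, r=10, best |Δ|=15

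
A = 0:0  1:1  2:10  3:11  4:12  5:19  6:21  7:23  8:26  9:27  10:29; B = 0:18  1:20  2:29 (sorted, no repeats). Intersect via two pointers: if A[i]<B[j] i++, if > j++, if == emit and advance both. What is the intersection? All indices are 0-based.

intersection = [29]

[i=0,j=0] 0<18 → i++
[i=1,j=0] 1<18 → i++
[i=2,j=0] 10<18 → i++
[i=3,j=0] 11<18 → i++
[i=4,j=0] 12<18 → i++
[i=5,j=0] 19>18 → j++
[i=5,j=1] 19<20 → i++
[i=6,j=1] 21>20 → j++
[i=6,j=2] 21<29 → i++
[i=7,j=2] 23<29 → i++
[i=8,j=2] 26<29 → i++
[i=9,j=2] 27<29 → i++
[i=10,j=2] 29==29 emit → i++,j++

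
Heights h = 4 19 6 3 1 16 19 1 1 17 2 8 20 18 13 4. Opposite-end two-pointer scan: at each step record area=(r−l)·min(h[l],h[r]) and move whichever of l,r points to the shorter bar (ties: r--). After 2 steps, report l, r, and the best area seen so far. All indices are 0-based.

l=1, r=14, best area=60

[0,15] min(4,4)*15=60 best=60 * → r--
[0,14] min(4,13)*14=56 best=60 → l++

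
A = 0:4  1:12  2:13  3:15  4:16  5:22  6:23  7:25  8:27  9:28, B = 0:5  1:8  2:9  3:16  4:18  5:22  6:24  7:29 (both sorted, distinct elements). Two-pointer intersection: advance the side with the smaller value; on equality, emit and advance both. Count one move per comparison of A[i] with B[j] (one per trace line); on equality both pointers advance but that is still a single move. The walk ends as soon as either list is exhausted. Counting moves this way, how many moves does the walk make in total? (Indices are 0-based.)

15 moves

i=0 j=0: 4<5, i++
i=1 j=0: 12>5, j++
i=1 j=1: 12>8, j++
i=1 j=2: 12>9, j++
i=1 j=3: 12<16, i++
i=2 j=3: 13<16, i++
i=3 j=3: 15<16, i++
i=4 j=3: 16==16 emit, i++,j++
i=5 j=4: 22>18, j++
i=5 j=5: 22==22 emit, i++,j++
i=6 j=6: 23<24, i++
i=7 j=6: 25>24, j++
i=7 j=7: 25<29, i++
i=8 j=7: 27<29, i++
i=9 j=7: 28<29, i++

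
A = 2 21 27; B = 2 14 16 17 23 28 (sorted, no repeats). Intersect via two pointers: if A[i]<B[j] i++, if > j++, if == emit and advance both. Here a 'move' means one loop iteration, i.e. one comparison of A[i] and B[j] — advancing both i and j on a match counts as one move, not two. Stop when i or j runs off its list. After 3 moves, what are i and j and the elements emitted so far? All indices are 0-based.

[i=0,j=0] 2==2 emit → i++,j++
[i=1,j=1] 21>14 → j++
[i=1,j=2] 21>16 → j++

i=1, j=3, emitted=[2]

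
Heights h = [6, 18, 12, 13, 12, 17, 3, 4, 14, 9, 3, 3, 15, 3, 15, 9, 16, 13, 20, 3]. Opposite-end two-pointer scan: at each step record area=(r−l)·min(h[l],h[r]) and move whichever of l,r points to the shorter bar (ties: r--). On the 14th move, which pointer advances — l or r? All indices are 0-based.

l

[0,19] min(6,3)*19=57 best=57 * → r--
[0,18] min(6,20)*18=108 best=108 * → l++
[1,18] min(18,20)*17=306 best=306 * → l++
[2,18] min(12,20)*16=192 best=306 → l++
[3,18] min(13,20)*15=195 best=306 → l++
[4,18] min(12,20)*14=168 best=306 → l++
[5,18] min(17,20)*13=221 best=306 → l++
[6,18] min(3,20)*12=36 best=306 → l++
[7,18] min(4,20)*11=44 best=306 → l++
[8,18] min(14,20)*10=140 best=306 → l++
[9,18] min(9,20)*9=81 best=306 → l++
[10,18] min(3,20)*8=24 best=306 → l++
[11,18] min(3,20)*7=21 best=306 → l++
[12,18] min(15,20)*6=90 best=306 → l++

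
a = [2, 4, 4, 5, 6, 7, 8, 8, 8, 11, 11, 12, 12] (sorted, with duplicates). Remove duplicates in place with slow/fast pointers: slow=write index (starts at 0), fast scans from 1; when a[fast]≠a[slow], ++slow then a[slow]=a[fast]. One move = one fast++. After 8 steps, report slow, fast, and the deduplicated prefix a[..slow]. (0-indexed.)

(s=0,f=1) a[fast]=4≠a[slow]=2 write a[1]=4 → slow++,fast++
(s=1,f=2) a[fast]=4=a[slow] dup → fast++
(s=1,f=3) a[fast]=5≠a[slow]=4 write a[2]=5 → slow++,fast++
(s=2,f=4) a[fast]=6≠a[slow]=5 write a[3]=6 → slow++,fast++
(s=3,f=5) a[fast]=7≠a[slow]=6 write a[4]=7 → slow++,fast++
(s=4,f=6) a[fast]=8≠a[slow]=7 write a[5]=8 → slow++,fast++
(s=5,f=7) a[fast]=8=a[slow] dup → fast++
(s=5,f=8) a[fast]=8=a[slow] dup → fast++

slow=5, fast=9, prefix=[2, 4, 5, 6, 7, 8]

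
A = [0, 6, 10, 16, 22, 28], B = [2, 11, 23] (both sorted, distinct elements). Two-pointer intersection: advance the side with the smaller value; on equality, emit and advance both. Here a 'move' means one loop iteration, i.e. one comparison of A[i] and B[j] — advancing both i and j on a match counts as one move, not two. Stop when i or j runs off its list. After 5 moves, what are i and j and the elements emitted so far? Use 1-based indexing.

i=4, j=3, emitted=[]

i=1 j=1: 0<2, i++
i=2 j=1: 6>2, j++
i=2 j=2: 6<11, i++
i=3 j=2: 10<11, i++
i=4 j=2: 16>11, j++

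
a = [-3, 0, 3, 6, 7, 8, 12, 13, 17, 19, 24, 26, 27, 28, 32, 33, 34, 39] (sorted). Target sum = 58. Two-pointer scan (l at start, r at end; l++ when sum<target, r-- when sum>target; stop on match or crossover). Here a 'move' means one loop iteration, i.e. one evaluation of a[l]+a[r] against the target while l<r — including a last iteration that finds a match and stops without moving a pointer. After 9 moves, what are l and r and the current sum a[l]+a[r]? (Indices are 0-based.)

l=0 r=17: -3+39=36 <58, l++
l=1 r=17: 0+39=39 <58, l++
l=2 r=17: 3+39=42 <58, l++
l=3 r=17: 6+39=45 <58, l++
l=4 r=17: 7+39=46 <58, l++
l=5 r=17: 8+39=47 <58, l++
l=6 r=17: 12+39=51 <58, l++
l=7 r=17: 13+39=52 <58, l++
l=8 r=17: 17+39=56 <58, l++

l=9, r=17, sum=58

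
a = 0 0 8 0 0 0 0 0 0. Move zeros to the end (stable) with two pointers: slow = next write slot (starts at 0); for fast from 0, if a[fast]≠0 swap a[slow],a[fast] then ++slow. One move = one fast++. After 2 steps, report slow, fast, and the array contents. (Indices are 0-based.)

slow=0, fast=2, a=[0, 0, 8, 0, 0, 0, 0, 0, 0]

slow=0 fast=0: a[fast]=0, fast++
slow=0 fast=1: a[fast]=0, fast++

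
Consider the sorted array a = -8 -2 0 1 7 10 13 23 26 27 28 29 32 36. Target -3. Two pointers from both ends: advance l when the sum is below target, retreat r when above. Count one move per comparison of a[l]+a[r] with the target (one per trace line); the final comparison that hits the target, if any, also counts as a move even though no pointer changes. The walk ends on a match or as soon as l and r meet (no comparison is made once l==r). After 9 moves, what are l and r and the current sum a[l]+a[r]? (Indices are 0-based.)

l=0, r=4, sum=-1

l=0 r=13: -8+36=28 >-3, r--
l=0 r=12: -8+32=24 >-3, r--
l=0 r=11: -8+29=21 >-3, r--
l=0 r=10: -8+28=20 >-3, r--
l=0 r=9: -8+27=19 >-3, r--
l=0 r=8: -8+26=18 >-3, r--
l=0 r=7: -8+23=15 >-3, r--
l=0 r=6: -8+13=5 >-3, r--
l=0 r=5: -8+10=2 >-3, r--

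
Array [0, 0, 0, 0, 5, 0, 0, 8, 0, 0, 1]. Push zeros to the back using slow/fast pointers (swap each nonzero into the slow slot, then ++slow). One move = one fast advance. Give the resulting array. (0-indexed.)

(s=0,f=0) a[fast]=0 → fast++
(s=0,f=1) a[fast]=0 → fast++
(s=0,f=2) a[fast]=0 → fast++
(s=0,f=3) a[fast]=0 → fast++
(s=0,f=4) a[fast]=5≠0 swap→a[0]=5 → slow++,fast++
(s=1,f=5) a[fast]=0 → fast++
(s=1,f=6) a[fast]=0 → fast++
(s=1,f=7) a[fast]=8≠0 swap→a[1]=8 → slow++,fast++
(s=2,f=8) a[fast]=0 → fast++
(s=2,f=9) a[fast]=0 → fast++
(s=2,f=10) a[fast]=1≠0 swap→a[2]=1 → slow++,fast++

[5, 8, 1, 0, 0, 0, 0, 0, 0, 0, 0]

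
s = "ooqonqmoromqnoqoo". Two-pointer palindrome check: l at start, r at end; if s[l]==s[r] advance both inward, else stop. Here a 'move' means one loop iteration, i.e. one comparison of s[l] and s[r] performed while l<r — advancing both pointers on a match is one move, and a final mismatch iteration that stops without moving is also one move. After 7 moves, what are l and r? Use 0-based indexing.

l=7, r=9

[0,16] 'o'=='o' → l++,r--
[1,15] 'o'=='o' → l++,r--
[2,14] 'q'=='q' → l++,r--
[3,13] 'o'=='o' → l++,r--
[4,12] 'n'=='n' → l++,r--
[5,11] 'q'=='q' → l++,r--
[6,10] 'm'=='m' → l++,r--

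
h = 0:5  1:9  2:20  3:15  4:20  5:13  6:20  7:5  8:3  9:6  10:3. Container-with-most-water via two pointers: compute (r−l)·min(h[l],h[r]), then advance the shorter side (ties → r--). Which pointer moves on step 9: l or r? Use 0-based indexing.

r

l=0 r=10: min(5,3)*10=30 best=30 *, r--
l=0 r=9: min(5,6)*9=45 best=45 *, l++
l=1 r=9: min(9,6)*8=48 best=48 *, r--
l=1 r=8: min(9,3)*7=21 best=48, r--
l=1 r=7: min(9,5)*6=30 best=48, r--
l=1 r=6: min(9,20)*5=45 best=48, l++
l=2 r=6: min(20,20)*4=80 best=80 *, r--
l=2 r=5: min(20,13)*3=39 best=80, r--
l=2 r=4: min(20,20)*2=40 best=80, r--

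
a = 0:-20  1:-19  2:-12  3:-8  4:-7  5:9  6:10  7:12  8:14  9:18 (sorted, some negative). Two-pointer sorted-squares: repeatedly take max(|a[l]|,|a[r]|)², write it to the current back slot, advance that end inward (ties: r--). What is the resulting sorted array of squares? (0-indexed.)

[49, 64, 81, 100, 144, 144, 196, 324, 361, 400]

[0,9] |-20|>|18| out[9]=400 → l++
[1,9] |-19|>|18| out[8]=361 → l++
[2,9] |-12|<=|18| out[7]=324 → r--
[2,8] |-12|<=|14| out[6]=196 → r--
[2,7] |-12|<=|12| out[5]=144 → r--
[2,6] |-12|>|10| out[4]=144 → l++
[3,6] |-8|<=|10| out[3]=100 → r--
[3,5] |-8|<=|9| out[2]=81 → r--
[3,4] |-8|>|-7| out[1]=64 → l++
[4,4] |-7|<=|-7| out[0]=49 → r--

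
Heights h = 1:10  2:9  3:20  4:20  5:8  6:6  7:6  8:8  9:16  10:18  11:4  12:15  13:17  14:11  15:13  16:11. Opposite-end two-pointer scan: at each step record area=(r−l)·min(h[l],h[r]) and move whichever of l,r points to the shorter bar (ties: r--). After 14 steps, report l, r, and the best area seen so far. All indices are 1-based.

l=3, r=4, best area=170

l=1 r=16: min(10,11)*15=150 best=150 *, l++
l=2 r=16: min(9,11)*14=126 best=150, l++
l=3 r=16: min(20,11)*13=143 best=150, r--
l=3 r=15: min(20,13)*12=156 best=156 *, r--
l=3 r=14: min(20,11)*11=121 best=156, r--
l=3 r=13: min(20,17)*10=170 best=170 *, r--
l=3 r=12: min(20,15)*9=135 best=170, r--
l=3 r=11: min(20,4)*8=32 best=170, r--
l=3 r=10: min(20,18)*7=126 best=170, r--
l=3 r=9: min(20,16)*6=96 best=170, r--
l=3 r=8: min(20,8)*5=40 best=170, r--
l=3 r=7: min(20,6)*4=24 best=170, r--
l=3 r=6: min(20,6)*3=18 best=170, r--
l=3 r=5: min(20,8)*2=16 best=170, r--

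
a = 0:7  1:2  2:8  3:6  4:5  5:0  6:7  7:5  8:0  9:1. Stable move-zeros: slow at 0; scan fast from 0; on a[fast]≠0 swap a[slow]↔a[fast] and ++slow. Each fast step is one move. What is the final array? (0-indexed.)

[7, 2, 8, 6, 5, 7, 5, 1, 0, 0]

slow=0 fast=0: a[fast]=7≠0 swap→a[0]=7, slow++,fast++
slow=1 fast=1: a[fast]=2≠0 swap→a[1]=2, slow++,fast++
slow=2 fast=2: a[fast]=8≠0 swap→a[2]=8, slow++,fast++
slow=3 fast=3: a[fast]=6≠0 swap→a[3]=6, slow++,fast++
slow=4 fast=4: a[fast]=5≠0 swap→a[4]=5, slow++,fast++
slow=5 fast=5: a[fast]=0, fast++
slow=5 fast=6: a[fast]=7≠0 swap→a[5]=7, slow++,fast++
slow=6 fast=7: a[fast]=5≠0 swap→a[6]=5, slow++,fast++
slow=7 fast=8: a[fast]=0, fast++
slow=7 fast=9: a[fast]=1≠0 swap→a[7]=1, slow++,fast++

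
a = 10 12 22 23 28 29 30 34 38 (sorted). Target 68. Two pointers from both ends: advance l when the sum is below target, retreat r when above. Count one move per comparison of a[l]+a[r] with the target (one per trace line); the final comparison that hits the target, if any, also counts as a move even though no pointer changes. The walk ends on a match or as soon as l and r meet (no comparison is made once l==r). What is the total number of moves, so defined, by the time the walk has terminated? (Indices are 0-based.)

l=0 r=8: 10+38=48 <68, l++
l=1 r=8: 12+38=50 <68, l++
l=2 r=8: 22+38=60 <68, l++
l=3 r=8: 23+38=61 <68, l++
l=4 r=8: 28+38=66 <68, l++
l=5 r=8: 29+38=67 <68, l++
l=6 r=8: 30+38=68, found

7 moves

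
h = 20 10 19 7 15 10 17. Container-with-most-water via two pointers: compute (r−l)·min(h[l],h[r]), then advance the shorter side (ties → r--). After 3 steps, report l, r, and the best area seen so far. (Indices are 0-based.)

l=0 r=6: min(20,17)*6=102 best=102 *, r--
l=0 r=5: min(20,10)*5=50 best=102, r--
l=0 r=4: min(20,15)*4=60 best=102, r--

l=0, r=3, best area=102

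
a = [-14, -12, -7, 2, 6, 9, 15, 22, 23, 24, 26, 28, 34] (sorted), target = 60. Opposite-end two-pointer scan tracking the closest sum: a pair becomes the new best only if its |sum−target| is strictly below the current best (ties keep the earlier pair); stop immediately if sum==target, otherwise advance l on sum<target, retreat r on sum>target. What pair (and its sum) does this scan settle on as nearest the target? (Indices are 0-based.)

pair (26, 34) with sum 60 (|Δ|=0)

[0,12] -14+34=20 d=40 * → l++
[1,12] -12+34=22 d=38 * → l++
[2,12] -7+34=27 d=33 * → l++
[3,12] 2+34=36 d=24 * → l++
[4,12] 6+34=40 d=20 * → l++
[5,12] 9+34=43 d=17 * → l++
[6,12] 15+34=49 d=11 * → l++
[7,12] 22+34=56 d=4 * → l++
[8,12] 23+34=57 d=3 * → l++
[9,12] 24+34=58 d=2 * → l++
[10,12] 26+34=60 d=0 * → stop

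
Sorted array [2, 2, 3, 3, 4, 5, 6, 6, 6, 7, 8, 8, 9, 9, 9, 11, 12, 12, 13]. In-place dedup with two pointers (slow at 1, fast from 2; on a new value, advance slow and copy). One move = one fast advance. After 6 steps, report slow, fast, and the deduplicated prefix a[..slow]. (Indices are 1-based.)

(s=1,f=2) a[fast]=2=a[slow] dup → fast++
(s=1,f=3) a[fast]=3≠a[slow]=2 write a[2]=3 → slow++,fast++
(s=2,f=4) a[fast]=3=a[slow] dup → fast++
(s=2,f=5) a[fast]=4≠a[slow]=3 write a[3]=4 → slow++,fast++
(s=3,f=6) a[fast]=5≠a[slow]=4 write a[4]=5 → slow++,fast++
(s=4,f=7) a[fast]=6≠a[slow]=5 write a[5]=6 → slow++,fast++

slow=5, fast=8, prefix=[2, 3, 4, 5, 6]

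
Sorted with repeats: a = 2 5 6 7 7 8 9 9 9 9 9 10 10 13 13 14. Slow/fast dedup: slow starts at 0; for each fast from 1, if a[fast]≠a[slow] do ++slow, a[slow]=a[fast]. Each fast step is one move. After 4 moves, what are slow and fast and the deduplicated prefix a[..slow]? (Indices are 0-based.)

slow=3, fast=5, prefix=[2, 5, 6, 7]

slow=0 fast=1: a[fast]=5≠a[slow]=2 write a[1]=5, slow++,fast++
slow=1 fast=2: a[fast]=6≠a[slow]=5 write a[2]=6, slow++,fast++
slow=2 fast=3: a[fast]=7≠a[slow]=6 write a[3]=7, slow++,fast++
slow=3 fast=4: a[fast]=7=a[slow] dup, fast++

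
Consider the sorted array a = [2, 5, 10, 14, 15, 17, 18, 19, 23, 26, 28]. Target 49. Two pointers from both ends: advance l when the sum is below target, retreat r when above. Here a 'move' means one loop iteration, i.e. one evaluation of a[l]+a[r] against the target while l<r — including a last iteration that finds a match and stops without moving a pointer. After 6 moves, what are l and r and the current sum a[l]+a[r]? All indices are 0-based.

l=6, r=10, sum=46

l=0 r=10: 2+28=30 <49, l++
l=1 r=10: 5+28=33 <49, l++
l=2 r=10: 10+28=38 <49, l++
l=3 r=10: 14+28=42 <49, l++
l=4 r=10: 15+28=43 <49, l++
l=5 r=10: 17+28=45 <49, l++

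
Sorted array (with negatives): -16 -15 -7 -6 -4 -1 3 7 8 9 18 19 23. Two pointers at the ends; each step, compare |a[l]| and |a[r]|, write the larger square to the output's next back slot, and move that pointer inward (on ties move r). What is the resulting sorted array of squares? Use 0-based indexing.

l=0 r=12: |-16|<=|23| out[12]=529, r--
l=0 r=11: |-16|<=|19| out[11]=361, r--
l=0 r=10: |-16|<=|18| out[10]=324, r--
l=0 r=9: |-16|>|9| out[9]=256, l++
l=1 r=9: |-15|>|9| out[8]=225, l++
l=2 r=9: |-7|<=|9| out[7]=81, r--
l=2 r=8: |-7|<=|8| out[6]=64, r--
l=2 r=7: |-7|<=|7| out[5]=49, r--
l=2 r=6: |-7|>|3| out[4]=49, l++
l=3 r=6: |-6|>|3| out[3]=36, l++
l=4 r=6: |-4|>|3| out[2]=16, l++
l=5 r=6: |-1|<=|3| out[1]=9, r--
l=5 r=5: |-1|<=|-1| out[0]=1, r--

[1, 9, 16, 36, 49, 49, 64, 81, 225, 256, 324, 361, 529]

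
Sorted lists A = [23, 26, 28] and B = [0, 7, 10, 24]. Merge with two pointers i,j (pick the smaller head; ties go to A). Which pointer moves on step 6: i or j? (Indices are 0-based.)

[i=0,j=0] A[i]=23>B[j]=0 take 0 → j++
[i=0,j=1] A[i]=23>B[j]=7 take 7 → j++
[i=0,j=2] A[i]=23>B[j]=10 take 10 → j++
[i=0,j=3] A[i]=23<=B[j]=24 take 23 → i++
[i=1,j=3] A[i]=26>B[j]=24 take 24 → j++
[i=1,j=4] B done, take A[i]=26 → i++

i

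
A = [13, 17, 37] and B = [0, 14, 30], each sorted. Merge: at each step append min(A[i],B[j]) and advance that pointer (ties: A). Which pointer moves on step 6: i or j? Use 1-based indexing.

i

i=1 j=1: A[i]=13>B[j]=0 take 0, j++
i=1 j=2: A[i]=13<=B[j]=14 take 13, i++
i=2 j=2: A[i]=17>B[j]=14 take 14, j++
i=2 j=3: A[i]=17<=B[j]=30 take 17, i++
i=3 j=3: A[i]=37>B[j]=30 take 30, j++
i=3 j=4: B done, take A[i]=37, i++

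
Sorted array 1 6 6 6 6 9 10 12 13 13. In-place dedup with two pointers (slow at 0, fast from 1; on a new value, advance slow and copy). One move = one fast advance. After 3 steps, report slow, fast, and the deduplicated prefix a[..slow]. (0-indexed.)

slow=0 fast=1: a[fast]=6≠a[slow]=1 write a[1]=6, slow++,fast++
slow=1 fast=2: a[fast]=6=a[slow] dup, fast++
slow=1 fast=3: a[fast]=6=a[slow] dup, fast++

slow=1, fast=4, prefix=[1, 6]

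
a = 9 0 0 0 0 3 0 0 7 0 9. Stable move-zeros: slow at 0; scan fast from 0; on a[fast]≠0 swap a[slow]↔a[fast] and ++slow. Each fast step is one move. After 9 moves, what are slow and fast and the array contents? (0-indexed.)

slow=3, fast=9, a=[9, 3, 7, 0, 0, 0, 0, 0, 0, 0, 9]

slow=0 fast=0: a[fast]=9≠0 swap→a[0]=9, slow++,fast++
slow=1 fast=1: a[fast]=0, fast++
slow=1 fast=2: a[fast]=0, fast++
slow=1 fast=3: a[fast]=0, fast++
slow=1 fast=4: a[fast]=0, fast++
slow=1 fast=5: a[fast]=3≠0 swap→a[1]=3, slow++,fast++
slow=2 fast=6: a[fast]=0, fast++
slow=2 fast=7: a[fast]=0, fast++
slow=2 fast=8: a[fast]=7≠0 swap→a[2]=7, slow++,fast++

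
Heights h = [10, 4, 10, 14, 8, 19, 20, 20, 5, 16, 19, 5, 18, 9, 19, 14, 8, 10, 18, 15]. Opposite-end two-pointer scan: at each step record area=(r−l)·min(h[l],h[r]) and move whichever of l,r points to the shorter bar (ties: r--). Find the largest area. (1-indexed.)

l=1 r=20: min(10,15)*19=190 best=190 *, l++
l=2 r=20: min(4,15)*18=72 best=190, l++
l=3 r=20: min(10,15)*17=170 best=190, l++
l=4 r=20: min(14,15)*16=224 best=224 *, l++
l=5 r=20: min(8,15)*15=120 best=224, l++
l=6 r=20: min(19,15)*14=210 best=224, r--
l=6 r=19: min(19,18)*13=234 best=234 *, r--
l=6 r=18: min(19,10)*12=120 best=234, r--
l=6 r=17: min(19,8)*11=88 best=234, r--
l=6 r=16: min(19,14)*10=140 best=234, r--
l=6 r=15: min(19,19)*9=171 best=234, r--
l=6 r=14: min(19,9)*8=72 best=234, r--
l=6 r=13: min(19,18)*7=126 best=234, r--
l=6 r=12: min(19,5)*6=30 best=234, r--
l=6 r=11: min(19,19)*5=95 best=234, r--
l=6 r=10: min(19,16)*4=64 best=234, r--
l=6 r=9: min(19,5)*3=15 best=234, r--
l=6 r=8: min(19,20)*2=38 best=234, l++
l=7 r=8: min(20,20)*1=20 best=234, r--

max area = 234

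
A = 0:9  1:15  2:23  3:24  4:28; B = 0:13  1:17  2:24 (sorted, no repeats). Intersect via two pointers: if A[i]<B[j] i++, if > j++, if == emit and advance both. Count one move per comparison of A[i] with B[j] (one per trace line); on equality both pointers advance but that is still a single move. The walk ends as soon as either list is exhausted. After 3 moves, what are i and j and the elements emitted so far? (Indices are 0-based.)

i=2, j=1, emitted=[]

i=0 j=0: 9<13, i++
i=1 j=0: 15>13, j++
i=1 j=1: 15<17, i++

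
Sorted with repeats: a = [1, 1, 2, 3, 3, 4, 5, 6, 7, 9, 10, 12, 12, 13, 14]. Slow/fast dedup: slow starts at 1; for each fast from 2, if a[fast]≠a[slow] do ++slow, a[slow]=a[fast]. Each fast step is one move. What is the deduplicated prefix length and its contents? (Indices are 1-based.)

(s=1,f=2) a[fast]=1=a[slow] dup → fast++
(s=1,f=3) a[fast]=2≠a[slow]=1 write a[2]=2 → slow++,fast++
(s=2,f=4) a[fast]=3≠a[slow]=2 write a[3]=3 → slow++,fast++
(s=3,f=5) a[fast]=3=a[slow] dup → fast++
(s=3,f=6) a[fast]=4≠a[slow]=3 write a[4]=4 → slow++,fast++
(s=4,f=7) a[fast]=5≠a[slow]=4 write a[5]=5 → slow++,fast++
(s=5,f=8) a[fast]=6≠a[slow]=5 write a[6]=6 → slow++,fast++
(s=6,f=9) a[fast]=7≠a[slow]=6 write a[7]=7 → slow++,fast++
(s=7,f=10) a[fast]=9≠a[slow]=7 write a[8]=9 → slow++,fast++
(s=8,f=11) a[fast]=10≠a[slow]=9 write a[9]=10 → slow++,fast++
(s=9,f=12) a[fast]=12≠a[slow]=10 write a[10]=12 → slow++,fast++
(s=10,f=13) a[fast]=12=a[slow] dup → fast++
(s=10,f=14) a[fast]=13≠a[slow]=12 write a[11]=13 → slow++,fast++
(s=11,f=15) a[fast]=14≠a[slow]=13 write a[12]=14 → slow++,fast++

length 12; prefix = [1, 2, 3, 4, 5, 6, 7, 9, 10, 12, 13, 14]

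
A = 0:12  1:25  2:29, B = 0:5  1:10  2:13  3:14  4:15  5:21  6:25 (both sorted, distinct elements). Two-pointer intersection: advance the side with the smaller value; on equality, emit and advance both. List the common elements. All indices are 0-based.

[i=0,j=0] 12>5 → j++
[i=0,j=1] 12>10 → j++
[i=0,j=2] 12<13 → i++
[i=1,j=2] 25>13 → j++
[i=1,j=3] 25>14 → j++
[i=1,j=4] 25>15 → j++
[i=1,j=5] 25>21 → j++
[i=1,j=6] 25==25 emit → i++,j++

intersection = [25]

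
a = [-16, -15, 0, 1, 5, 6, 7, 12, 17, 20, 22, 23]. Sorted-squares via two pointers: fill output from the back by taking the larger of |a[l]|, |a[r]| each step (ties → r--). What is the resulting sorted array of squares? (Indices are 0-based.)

[0, 1, 25, 36, 49, 144, 225, 256, 289, 400, 484, 529]

[0,11] |-16|<=|23| out[11]=529 → r--
[0,10] |-16|<=|22| out[10]=484 → r--
[0,9] |-16|<=|20| out[9]=400 → r--
[0,8] |-16|<=|17| out[8]=289 → r--
[0,7] |-16|>|12| out[7]=256 → l++
[1,7] |-15|>|12| out[6]=225 → l++
[2,7] |0|<=|12| out[5]=144 → r--
[2,6] |0|<=|7| out[4]=49 → r--
[2,5] |0|<=|6| out[3]=36 → r--
[2,4] |0|<=|5| out[2]=25 → r--
[2,3] |0|<=|1| out[1]=1 → r--
[2,2] |0|<=|0| out[0]=0 → r--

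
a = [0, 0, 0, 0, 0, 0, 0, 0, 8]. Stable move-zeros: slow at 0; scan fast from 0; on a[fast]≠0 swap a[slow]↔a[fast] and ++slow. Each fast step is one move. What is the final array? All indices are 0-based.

(s=0,f=0) a[fast]=0 → fast++
(s=0,f=1) a[fast]=0 → fast++
(s=0,f=2) a[fast]=0 → fast++
(s=0,f=3) a[fast]=0 → fast++
(s=0,f=4) a[fast]=0 → fast++
(s=0,f=5) a[fast]=0 → fast++
(s=0,f=6) a[fast]=0 → fast++
(s=0,f=7) a[fast]=0 → fast++
(s=0,f=8) a[fast]=8≠0 swap→a[0]=8 → slow++,fast++

[8, 0, 0, 0, 0, 0, 0, 0, 0]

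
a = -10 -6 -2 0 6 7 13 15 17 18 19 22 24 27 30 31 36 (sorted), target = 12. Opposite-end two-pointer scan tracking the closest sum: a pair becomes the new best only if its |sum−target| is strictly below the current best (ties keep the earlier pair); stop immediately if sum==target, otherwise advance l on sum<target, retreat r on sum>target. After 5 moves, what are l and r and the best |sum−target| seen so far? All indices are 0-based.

l=0, r=11, best |Δ|=2

l=0 r=16: -10+36=26 d=14 *, r--
l=0 r=15: -10+31=21 d=9 *, r--
l=0 r=14: -10+30=20 d=8 *, r--
l=0 r=13: -10+27=17 d=5 *, r--
l=0 r=12: -10+24=14 d=2 *, r--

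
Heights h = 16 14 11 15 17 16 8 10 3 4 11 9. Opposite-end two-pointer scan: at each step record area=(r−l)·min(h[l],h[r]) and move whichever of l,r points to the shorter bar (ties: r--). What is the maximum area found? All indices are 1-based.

max area = 110

[1,12] min(16,9)*11=99 best=99 * → r--
[1,11] min(16,11)*10=110 best=110 * → r--
[1,10] min(16,4)*9=36 best=110 → r--
[1,9] min(16,3)*8=24 best=110 → r--
[1,8] min(16,10)*7=70 best=110 → r--
[1,7] min(16,8)*6=48 best=110 → r--
[1,6] min(16,16)*5=80 best=110 → r--
[1,5] min(16,17)*4=64 best=110 → l++
[2,5] min(14,17)*3=42 best=110 → l++
[3,5] min(11,17)*2=22 best=110 → l++
[4,5] min(15,17)*1=15 best=110 → l++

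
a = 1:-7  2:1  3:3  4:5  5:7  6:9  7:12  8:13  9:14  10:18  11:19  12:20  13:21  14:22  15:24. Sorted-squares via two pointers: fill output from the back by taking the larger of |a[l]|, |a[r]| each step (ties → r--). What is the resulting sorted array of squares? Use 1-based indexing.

[1, 9, 25, 49, 49, 81, 144, 169, 196, 324, 361, 400, 441, 484, 576]

l=1 r=15: |-7|<=|24| out[15]=576, r--
l=1 r=14: |-7|<=|22| out[14]=484, r--
l=1 r=13: |-7|<=|21| out[13]=441, r--
l=1 r=12: |-7|<=|20| out[12]=400, r--
l=1 r=11: |-7|<=|19| out[11]=361, r--
l=1 r=10: |-7|<=|18| out[10]=324, r--
l=1 r=9: |-7|<=|14| out[9]=196, r--
l=1 r=8: |-7|<=|13| out[8]=169, r--
l=1 r=7: |-7|<=|12| out[7]=144, r--
l=1 r=6: |-7|<=|9| out[6]=81, r--
l=1 r=5: |-7|<=|7| out[5]=49, r--
l=1 r=4: |-7|>|5| out[4]=49, l++
l=2 r=4: |1|<=|5| out[3]=25, r--
l=2 r=3: |1|<=|3| out[2]=9, r--
l=2 r=2: |1|<=|1| out[1]=1, r--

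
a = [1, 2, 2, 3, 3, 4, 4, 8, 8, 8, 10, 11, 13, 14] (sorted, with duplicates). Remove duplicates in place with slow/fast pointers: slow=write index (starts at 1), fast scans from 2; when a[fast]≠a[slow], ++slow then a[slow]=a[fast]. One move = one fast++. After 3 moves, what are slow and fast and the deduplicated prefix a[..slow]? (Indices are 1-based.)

slow=1 fast=2: a[fast]=2≠a[slow]=1 write a[2]=2, slow++,fast++
slow=2 fast=3: a[fast]=2=a[slow] dup, fast++
slow=2 fast=4: a[fast]=3≠a[slow]=2 write a[3]=3, slow++,fast++

slow=3, fast=5, prefix=[1, 2, 3]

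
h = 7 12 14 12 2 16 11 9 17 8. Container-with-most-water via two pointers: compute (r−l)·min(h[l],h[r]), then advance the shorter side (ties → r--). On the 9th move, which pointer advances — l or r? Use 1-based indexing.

l

l=1 r=10: min(7,8)*9=63 best=63 *, l++
l=2 r=10: min(12,8)*8=64 best=64 *, r--
l=2 r=9: min(12,17)*7=84 best=84 *, l++
l=3 r=9: min(14,17)*6=84 best=84, l++
l=4 r=9: min(12,17)*5=60 best=84, l++
l=5 r=9: min(2,17)*4=8 best=84, l++
l=6 r=9: min(16,17)*3=48 best=84, l++
l=7 r=9: min(11,17)*2=22 best=84, l++
l=8 r=9: min(9,17)*1=9 best=84, l++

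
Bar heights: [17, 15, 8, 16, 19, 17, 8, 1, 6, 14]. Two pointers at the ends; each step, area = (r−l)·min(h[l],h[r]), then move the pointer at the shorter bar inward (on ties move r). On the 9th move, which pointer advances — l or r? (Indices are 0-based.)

l

l=0 r=9: min(17,14)*9=126 best=126 *, r--
l=0 r=8: min(17,6)*8=48 best=126, r--
l=0 r=7: min(17,1)*7=7 best=126, r--
l=0 r=6: min(17,8)*6=48 best=126, r--
l=0 r=5: min(17,17)*5=85 best=126, r--
l=0 r=4: min(17,19)*4=68 best=126, l++
l=1 r=4: min(15,19)*3=45 best=126, l++
l=2 r=4: min(8,19)*2=16 best=126, l++
l=3 r=4: min(16,19)*1=16 best=126, l++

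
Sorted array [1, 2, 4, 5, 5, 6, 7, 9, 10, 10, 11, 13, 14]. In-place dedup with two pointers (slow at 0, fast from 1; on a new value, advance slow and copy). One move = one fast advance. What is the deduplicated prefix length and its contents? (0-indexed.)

(s=0,f=1) a[fast]=2≠a[slow]=1 write a[1]=2 → slow++,fast++
(s=1,f=2) a[fast]=4≠a[slow]=2 write a[2]=4 → slow++,fast++
(s=2,f=3) a[fast]=5≠a[slow]=4 write a[3]=5 → slow++,fast++
(s=3,f=4) a[fast]=5=a[slow] dup → fast++
(s=3,f=5) a[fast]=6≠a[slow]=5 write a[4]=6 → slow++,fast++
(s=4,f=6) a[fast]=7≠a[slow]=6 write a[5]=7 → slow++,fast++
(s=5,f=7) a[fast]=9≠a[slow]=7 write a[6]=9 → slow++,fast++
(s=6,f=8) a[fast]=10≠a[slow]=9 write a[7]=10 → slow++,fast++
(s=7,f=9) a[fast]=10=a[slow] dup → fast++
(s=7,f=10) a[fast]=11≠a[slow]=10 write a[8]=11 → slow++,fast++
(s=8,f=11) a[fast]=13≠a[slow]=11 write a[9]=13 → slow++,fast++
(s=9,f=12) a[fast]=14≠a[slow]=13 write a[10]=14 → slow++,fast++

length 11; prefix = [1, 2, 4, 5, 6, 7, 9, 10, 11, 13, 14]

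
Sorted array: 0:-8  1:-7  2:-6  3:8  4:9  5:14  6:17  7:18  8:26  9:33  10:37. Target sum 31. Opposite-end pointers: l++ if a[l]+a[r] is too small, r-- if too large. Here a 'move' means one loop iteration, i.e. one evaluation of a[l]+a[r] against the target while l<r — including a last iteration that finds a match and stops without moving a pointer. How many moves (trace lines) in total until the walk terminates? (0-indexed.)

3 moves

l=0 r=10: -8+37=29 <31, l++
l=1 r=10: -7+37=30 <31, l++
l=2 r=10: -6+37=31, found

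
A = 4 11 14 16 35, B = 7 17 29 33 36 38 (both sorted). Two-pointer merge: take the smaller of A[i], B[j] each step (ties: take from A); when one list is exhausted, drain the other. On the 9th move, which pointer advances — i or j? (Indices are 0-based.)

i

i=0 j=0: A[i]=4<=B[j]=7 take 4, i++
i=1 j=0: A[i]=11>B[j]=7 take 7, j++
i=1 j=1: A[i]=11<=B[j]=17 take 11, i++
i=2 j=1: A[i]=14<=B[j]=17 take 14, i++
i=3 j=1: A[i]=16<=B[j]=17 take 16, i++
i=4 j=1: A[i]=35>B[j]=17 take 17, j++
i=4 j=2: A[i]=35>B[j]=29 take 29, j++
i=4 j=3: A[i]=35>B[j]=33 take 33, j++
i=4 j=4: A[i]=35<=B[j]=36 take 35, i++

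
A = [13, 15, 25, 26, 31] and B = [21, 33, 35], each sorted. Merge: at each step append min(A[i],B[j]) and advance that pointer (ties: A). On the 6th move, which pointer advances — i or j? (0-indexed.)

i

i=0 j=0: A[i]=13<=B[j]=21 take 13, i++
i=1 j=0: A[i]=15<=B[j]=21 take 15, i++
i=2 j=0: A[i]=25>B[j]=21 take 21, j++
i=2 j=1: A[i]=25<=B[j]=33 take 25, i++
i=3 j=1: A[i]=26<=B[j]=33 take 26, i++
i=4 j=1: A[i]=31<=B[j]=33 take 31, i++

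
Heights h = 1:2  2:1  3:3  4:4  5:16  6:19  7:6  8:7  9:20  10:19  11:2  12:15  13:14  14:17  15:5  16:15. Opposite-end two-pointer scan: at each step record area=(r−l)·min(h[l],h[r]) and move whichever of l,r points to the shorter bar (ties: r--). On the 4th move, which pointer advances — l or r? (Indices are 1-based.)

l

[1,16] min(2,15)*15=30 best=30 * → l++
[2,16] min(1,15)*14=14 best=30 → l++
[3,16] min(3,15)*13=39 best=39 * → l++
[4,16] min(4,15)*12=48 best=48 * → l++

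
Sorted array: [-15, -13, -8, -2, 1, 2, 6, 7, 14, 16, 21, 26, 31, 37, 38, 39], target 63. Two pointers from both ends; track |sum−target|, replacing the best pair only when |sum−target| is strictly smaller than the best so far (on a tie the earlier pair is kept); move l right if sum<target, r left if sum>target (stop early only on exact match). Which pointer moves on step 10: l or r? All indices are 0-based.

[0,15] -15+39=24 d=39 * → l++
[1,15] -13+39=26 d=37 * → l++
[2,15] -8+39=31 d=32 * → l++
[3,15] -2+39=37 d=26 * → l++
[4,15] 1+39=40 d=23 * → l++
[5,15] 2+39=41 d=22 * → l++
[6,15] 6+39=45 d=18 * → l++
[7,15] 7+39=46 d=17 * → l++
[8,15] 14+39=53 d=10 * → l++
[9,15] 16+39=55 d=8 * → l++

l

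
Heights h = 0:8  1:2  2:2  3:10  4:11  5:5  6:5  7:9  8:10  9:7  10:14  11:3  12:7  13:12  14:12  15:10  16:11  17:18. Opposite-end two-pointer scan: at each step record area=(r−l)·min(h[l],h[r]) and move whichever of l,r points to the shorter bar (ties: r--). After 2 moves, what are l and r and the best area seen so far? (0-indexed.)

l=0 r=17: min(8,18)*17=136 best=136 *, l++
l=1 r=17: min(2,18)*16=32 best=136, l++

l=2, r=17, best area=136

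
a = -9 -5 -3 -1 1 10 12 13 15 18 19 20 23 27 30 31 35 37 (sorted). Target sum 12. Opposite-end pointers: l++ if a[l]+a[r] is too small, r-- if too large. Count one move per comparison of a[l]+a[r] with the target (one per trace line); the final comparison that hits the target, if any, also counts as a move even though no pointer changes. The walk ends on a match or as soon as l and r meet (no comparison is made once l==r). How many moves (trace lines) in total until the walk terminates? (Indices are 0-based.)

12 moves

l=0 r=17: -9+37=28 >12, r--
l=0 r=16: -9+35=26 >12, r--
l=0 r=15: -9+31=22 >12, r--
l=0 r=14: -9+30=21 >12, r--
l=0 r=13: -9+27=18 >12, r--
l=0 r=12: -9+23=14 >12, r--
l=0 r=11: -9+20=11 <12, l++
l=1 r=11: -5+20=15 >12, r--
l=1 r=10: -5+19=14 >12, r--
l=1 r=9: -5+18=13 >12, r--
l=1 r=8: -5+15=10 <12, l++
l=2 r=8: -3+15=12, found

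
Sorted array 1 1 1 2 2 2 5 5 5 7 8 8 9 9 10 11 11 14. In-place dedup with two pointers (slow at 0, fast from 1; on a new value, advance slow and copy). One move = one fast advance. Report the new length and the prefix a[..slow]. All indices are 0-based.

(s=0,f=1) a[fast]=1=a[slow] dup → fast++
(s=0,f=2) a[fast]=1=a[slow] dup → fast++
(s=0,f=3) a[fast]=2≠a[slow]=1 write a[1]=2 → slow++,fast++
(s=1,f=4) a[fast]=2=a[slow] dup → fast++
(s=1,f=5) a[fast]=2=a[slow] dup → fast++
(s=1,f=6) a[fast]=5≠a[slow]=2 write a[2]=5 → slow++,fast++
(s=2,f=7) a[fast]=5=a[slow] dup → fast++
(s=2,f=8) a[fast]=5=a[slow] dup → fast++
(s=2,f=9) a[fast]=7≠a[slow]=5 write a[3]=7 → slow++,fast++
(s=3,f=10) a[fast]=8≠a[slow]=7 write a[4]=8 → slow++,fast++
(s=4,f=11) a[fast]=8=a[slow] dup → fast++
(s=4,f=12) a[fast]=9≠a[slow]=8 write a[5]=9 → slow++,fast++
(s=5,f=13) a[fast]=9=a[slow] dup → fast++
(s=5,f=14) a[fast]=10≠a[slow]=9 write a[6]=10 → slow++,fast++
(s=6,f=15) a[fast]=11≠a[slow]=10 write a[7]=11 → slow++,fast++
(s=7,f=16) a[fast]=11=a[slow] dup → fast++
(s=7,f=17) a[fast]=14≠a[slow]=11 write a[8]=14 → slow++,fast++

length 9; prefix = [1, 2, 5, 7, 8, 9, 10, 11, 14]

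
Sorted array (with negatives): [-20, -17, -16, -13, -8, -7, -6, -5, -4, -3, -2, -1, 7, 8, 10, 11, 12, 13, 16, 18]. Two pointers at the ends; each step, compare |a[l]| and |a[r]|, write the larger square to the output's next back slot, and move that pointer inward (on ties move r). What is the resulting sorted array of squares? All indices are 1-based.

l=1 r=20: |-20|>|18| out[20]=400, l++
l=2 r=20: |-17|<=|18| out[19]=324, r--
l=2 r=19: |-17|>|16| out[18]=289, l++
l=3 r=19: |-16|<=|16| out[17]=256, r--
l=3 r=18: |-16|>|13| out[16]=256, l++
l=4 r=18: |-13|<=|13| out[15]=169, r--
l=4 r=17: |-13|>|12| out[14]=169, l++
l=5 r=17: |-8|<=|12| out[13]=144, r--
l=5 r=16: |-8|<=|11| out[12]=121, r--
l=5 r=15: |-8|<=|10| out[11]=100, r--
l=5 r=14: |-8|<=|8| out[10]=64, r--
l=5 r=13: |-8|>|7| out[9]=64, l++
l=6 r=13: |-7|<=|7| out[8]=49, r--
l=6 r=12: |-7|>|-1| out[7]=49, l++
l=7 r=12: |-6|>|-1| out[6]=36, l++
l=8 r=12: |-5|>|-1| out[5]=25, l++
l=9 r=12: |-4|>|-1| out[4]=16, l++
l=10 r=12: |-3|>|-1| out[3]=9, l++
l=11 r=12: |-2|>|-1| out[2]=4, l++
l=12 r=12: |-1|<=|-1| out[1]=1, r--

[1, 4, 9, 16, 25, 36, 49, 49, 64, 64, 100, 121, 144, 169, 169, 256, 256, 289, 324, 400]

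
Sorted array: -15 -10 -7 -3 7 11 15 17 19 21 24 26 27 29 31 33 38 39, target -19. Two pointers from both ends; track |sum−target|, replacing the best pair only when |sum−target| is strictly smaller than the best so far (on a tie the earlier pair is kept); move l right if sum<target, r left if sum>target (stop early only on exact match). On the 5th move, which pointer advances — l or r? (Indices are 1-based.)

l=1 r=18: -15+39=24 d=43 *, r--
l=1 r=17: -15+38=23 d=42 *, r--
l=1 r=16: -15+33=18 d=37 *, r--
l=1 r=15: -15+31=16 d=35 *, r--
l=1 r=14: -15+29=14 d=33 *, r--

r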